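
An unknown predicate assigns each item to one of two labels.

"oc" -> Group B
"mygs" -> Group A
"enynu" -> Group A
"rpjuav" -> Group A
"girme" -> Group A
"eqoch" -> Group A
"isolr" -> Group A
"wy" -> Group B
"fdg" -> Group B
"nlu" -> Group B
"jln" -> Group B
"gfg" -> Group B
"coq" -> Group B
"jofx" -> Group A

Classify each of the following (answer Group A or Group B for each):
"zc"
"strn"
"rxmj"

Group B, Group A, Group A

A rule that fits every label: length ≥ 4 — true of each 'Group A' example, false of each 'Group B' one.
"zc": length 2, does not fit → Group B.
"strn": length 4, has this property → Group A.
"rxmj": length 4, has this property → Group A.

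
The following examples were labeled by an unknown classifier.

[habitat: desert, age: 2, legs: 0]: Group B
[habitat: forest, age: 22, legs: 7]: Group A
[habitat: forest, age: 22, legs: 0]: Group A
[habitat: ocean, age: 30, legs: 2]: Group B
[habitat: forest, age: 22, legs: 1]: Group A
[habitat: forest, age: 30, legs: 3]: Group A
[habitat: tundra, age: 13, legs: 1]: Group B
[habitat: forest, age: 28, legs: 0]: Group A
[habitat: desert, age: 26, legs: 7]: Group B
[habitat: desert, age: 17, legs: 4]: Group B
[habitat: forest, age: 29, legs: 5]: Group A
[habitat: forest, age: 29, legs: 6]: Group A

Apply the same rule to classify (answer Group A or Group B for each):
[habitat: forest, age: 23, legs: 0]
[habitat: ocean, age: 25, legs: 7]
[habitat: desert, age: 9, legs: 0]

Group A, Group B, Group B

Looking at the examples, the only property every 'Group A' case has and every 'Group B' case lacks is: habitat is forest.
[habitat: forest, age: 23, legs: 0]: Group A (habitat is forest). [habitat: ocean, age: 25, legs: 7]: Group B (habitat is ocean). [habitat: desert, age: 9, legs: 0]: Group B (habitat is desert).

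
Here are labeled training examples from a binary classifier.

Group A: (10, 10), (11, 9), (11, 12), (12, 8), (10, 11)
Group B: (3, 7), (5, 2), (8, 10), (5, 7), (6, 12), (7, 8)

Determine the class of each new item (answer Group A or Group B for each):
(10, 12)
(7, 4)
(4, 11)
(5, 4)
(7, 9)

One predicate separates the groups cleanly: sum ≥ 20.
(10, 12): Group A (10+12 = 22). (7, 4): Group B (7+4 = 11). (4, 11): Group B (4+11 = 15). (5, 4): Group B (5+4 = 9). (7, 9): Group B (7+9 = 16).

Group A, Group B, Group B, Group B, Group B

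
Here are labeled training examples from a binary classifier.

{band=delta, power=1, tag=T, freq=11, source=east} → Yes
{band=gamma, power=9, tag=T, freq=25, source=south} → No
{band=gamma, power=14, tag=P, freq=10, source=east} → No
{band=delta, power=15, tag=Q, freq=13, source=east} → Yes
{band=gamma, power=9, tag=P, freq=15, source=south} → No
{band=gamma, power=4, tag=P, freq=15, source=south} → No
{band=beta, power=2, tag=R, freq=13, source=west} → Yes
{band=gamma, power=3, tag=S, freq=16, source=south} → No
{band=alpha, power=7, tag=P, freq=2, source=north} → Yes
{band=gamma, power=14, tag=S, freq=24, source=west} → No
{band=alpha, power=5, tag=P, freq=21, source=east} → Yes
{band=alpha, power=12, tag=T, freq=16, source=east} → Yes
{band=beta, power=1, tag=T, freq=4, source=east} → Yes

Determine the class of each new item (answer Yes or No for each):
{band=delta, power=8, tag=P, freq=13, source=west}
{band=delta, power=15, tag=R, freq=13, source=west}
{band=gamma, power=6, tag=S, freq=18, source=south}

Yes, Yes, No

Rule: band is not gamma. This holds for each 'Yes' example and fails for each 'No' one.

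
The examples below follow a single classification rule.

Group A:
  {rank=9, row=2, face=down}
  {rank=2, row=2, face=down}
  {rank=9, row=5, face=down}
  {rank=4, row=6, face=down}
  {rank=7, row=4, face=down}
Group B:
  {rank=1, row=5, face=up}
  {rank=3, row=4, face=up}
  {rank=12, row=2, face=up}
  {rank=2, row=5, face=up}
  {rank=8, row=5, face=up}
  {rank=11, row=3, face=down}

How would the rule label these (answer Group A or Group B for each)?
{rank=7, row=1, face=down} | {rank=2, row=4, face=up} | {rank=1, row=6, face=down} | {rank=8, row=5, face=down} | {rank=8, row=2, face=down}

Group A, Group B, Group A, Group A, Group A

Rule: face is down AND rank ≤ 9. This holds for each 'Group A' example and fails for each 'Group B' one.
{rank=7, row=1, face=down}: Group A (face is down, rank = 7).
{rank=2, row=4, face=up}: Group B (face is up, rank = 2).
{rank=1, row=6, face=down}: Group A (face is down, rank = 1).
{rank=8, row=5, face=down}: Group A (face is down, rank = 8).
{rank=8, row=2, face=down}: Group A (face is down, rank = 8).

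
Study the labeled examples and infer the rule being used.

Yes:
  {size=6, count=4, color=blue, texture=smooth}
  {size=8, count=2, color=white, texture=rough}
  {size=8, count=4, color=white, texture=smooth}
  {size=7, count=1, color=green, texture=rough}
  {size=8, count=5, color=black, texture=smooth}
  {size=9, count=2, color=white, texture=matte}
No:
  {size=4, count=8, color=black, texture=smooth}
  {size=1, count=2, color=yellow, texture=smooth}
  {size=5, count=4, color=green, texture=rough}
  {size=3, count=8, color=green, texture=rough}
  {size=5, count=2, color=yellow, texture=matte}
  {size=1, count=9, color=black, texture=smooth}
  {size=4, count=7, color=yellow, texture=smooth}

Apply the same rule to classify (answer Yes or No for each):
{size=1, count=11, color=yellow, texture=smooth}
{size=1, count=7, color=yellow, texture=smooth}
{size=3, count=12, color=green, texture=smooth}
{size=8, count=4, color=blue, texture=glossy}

No, No, No, Yes

The rule appears to be: size ≥ 6.
{size=1, count=11, color=yellow, texture=smooth} — size = 1, hence No. {size=1, count=7, color=yellow, texture=smooth} — size = 1, hence No. {size=3, count=12, color=green, texture=smooth} — size = 3, hence No. {size=8, count=4, color=blue, texture=glossy} — size = 8, hence Yes.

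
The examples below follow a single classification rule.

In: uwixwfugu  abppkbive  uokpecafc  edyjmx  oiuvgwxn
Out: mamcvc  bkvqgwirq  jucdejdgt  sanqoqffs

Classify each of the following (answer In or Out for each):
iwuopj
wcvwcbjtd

'In' ⟺ starts with a vowel.
iwuopj: starts with 'i', qualifies → In.
wcvwcbjtd: starts with 'w', fails the rule → Out.

In, Out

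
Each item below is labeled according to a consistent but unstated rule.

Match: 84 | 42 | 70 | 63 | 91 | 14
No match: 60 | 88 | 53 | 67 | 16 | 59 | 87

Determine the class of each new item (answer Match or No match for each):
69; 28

No match, Match

All 'Match' examples share one property — multiple of 7 — and every 'No match' example lacks it.
69: No match (69 = 7·9 + 6). 28: Match (28 = 7·4).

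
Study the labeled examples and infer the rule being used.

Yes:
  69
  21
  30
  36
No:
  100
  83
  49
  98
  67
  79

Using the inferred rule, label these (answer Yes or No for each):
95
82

No, No

The common property of the 'Yes' items is: multiple of 3. No 'No' item has it.
95 — 95 = 3·31 + 2, hence No. 82 — 82 = 3·27 + 1, hence No.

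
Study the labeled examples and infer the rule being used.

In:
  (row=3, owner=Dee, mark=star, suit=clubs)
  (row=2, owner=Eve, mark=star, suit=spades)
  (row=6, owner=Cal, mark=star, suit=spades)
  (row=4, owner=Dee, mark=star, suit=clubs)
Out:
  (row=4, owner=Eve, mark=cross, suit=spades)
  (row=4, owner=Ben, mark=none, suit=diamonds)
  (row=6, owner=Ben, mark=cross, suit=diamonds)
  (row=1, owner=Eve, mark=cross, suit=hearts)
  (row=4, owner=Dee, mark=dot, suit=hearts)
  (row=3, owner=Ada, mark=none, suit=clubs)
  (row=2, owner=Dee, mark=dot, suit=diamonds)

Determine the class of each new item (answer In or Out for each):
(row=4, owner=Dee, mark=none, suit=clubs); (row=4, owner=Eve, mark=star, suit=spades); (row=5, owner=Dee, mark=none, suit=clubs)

'In' ⟺ mark is star.
(row=4, owner=Dee, mark=none, suit=clubs) → mark is none → Out.
(row=4, owner=Eve, mark=star, suit=spades) → mark is star → In.
(row=5, owner=Dee, mark=none, suit=clubs) → mark is none → Out.

Out, In, Out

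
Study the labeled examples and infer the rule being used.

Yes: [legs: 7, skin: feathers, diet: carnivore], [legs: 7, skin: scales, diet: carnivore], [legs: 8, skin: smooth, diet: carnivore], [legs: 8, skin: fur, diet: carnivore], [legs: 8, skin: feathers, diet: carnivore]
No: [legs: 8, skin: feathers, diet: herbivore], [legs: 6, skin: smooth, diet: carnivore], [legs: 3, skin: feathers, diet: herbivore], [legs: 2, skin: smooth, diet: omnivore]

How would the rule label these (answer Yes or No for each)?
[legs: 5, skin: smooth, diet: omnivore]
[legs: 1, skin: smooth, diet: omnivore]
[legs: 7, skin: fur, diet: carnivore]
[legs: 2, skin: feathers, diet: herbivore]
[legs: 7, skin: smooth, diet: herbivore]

The common property of the 'Yes' items is: diet is carnivore AND legs ≥ 7. No 'No' item has it.
[legs: 5, skin: smooth, diet: omnivore]: diet is omnivore, legs = 5, lacks this property → No.
[legs: 1, skin: smooth, diet: omnivore]: diet is omnivore, legs = 1, lacks this property → No.
[legs: 7, skin: fur, diet: carnivore]: diet is carnivore, legs = 7, qualifies → Yes.
[legs: 2, skin: feathers, diet: herbivore]: diet is herbivore, legs = 2, lacks this property → No.
[legs: 7, skin: smooth, diet: herbivore]: diet is herbivore, legs = 7, lacks this property → No.

No, No, Yes, No, No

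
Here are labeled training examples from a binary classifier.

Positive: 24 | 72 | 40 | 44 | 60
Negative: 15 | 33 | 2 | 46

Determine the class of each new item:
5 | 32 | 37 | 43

Looking at the examples, the only property every 'Positive' case has and every 'Negative' case lacks is: multiple of 4.

Negative, Positive, Negative, Negative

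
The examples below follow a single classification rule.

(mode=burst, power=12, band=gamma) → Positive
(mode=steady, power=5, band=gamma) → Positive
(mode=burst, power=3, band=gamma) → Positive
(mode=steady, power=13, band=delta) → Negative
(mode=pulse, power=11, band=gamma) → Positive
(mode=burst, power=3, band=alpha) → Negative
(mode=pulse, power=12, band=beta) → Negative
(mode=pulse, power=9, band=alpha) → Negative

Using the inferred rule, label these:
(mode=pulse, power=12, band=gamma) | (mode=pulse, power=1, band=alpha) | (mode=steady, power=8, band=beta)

Every 'Positive' example satisfies: band is gamma. None of the 'Negative' examples do.
(mode=pulse, power=12, band=gamma): Positive (band is gamma). (mode=pulse, power=1, band=alpha): Negative (band is alpha). (mode=steady, power=8, band=beta): Negative (band is beta).

Positive, Negative, Negative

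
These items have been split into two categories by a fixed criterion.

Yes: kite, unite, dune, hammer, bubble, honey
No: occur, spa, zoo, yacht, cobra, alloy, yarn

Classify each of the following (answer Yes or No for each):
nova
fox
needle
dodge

No, No, Yes, Yes

A rule that fits every label: contains 'e' — true of each 'Yes' example, false of each 'No' one.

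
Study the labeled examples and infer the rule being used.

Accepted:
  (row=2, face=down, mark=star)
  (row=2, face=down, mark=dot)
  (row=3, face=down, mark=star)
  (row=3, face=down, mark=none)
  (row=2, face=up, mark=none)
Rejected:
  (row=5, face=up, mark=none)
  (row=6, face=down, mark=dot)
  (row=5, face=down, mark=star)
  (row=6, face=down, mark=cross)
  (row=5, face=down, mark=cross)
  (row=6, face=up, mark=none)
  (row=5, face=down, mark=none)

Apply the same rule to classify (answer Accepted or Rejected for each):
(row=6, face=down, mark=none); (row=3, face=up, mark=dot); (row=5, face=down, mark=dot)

Rejected, Accepted, Rejected

'Accepted' ⟺ row ≤ 3.
(row=6, face=down, mark=none): row = 6 — lacks this property, so Rejected.
(row=3, face=up, mark=dot): row = 3 — matches, so Accepted.
(row=5, face=down, mark=dot): row = 5 — lacks this property, so Rejected.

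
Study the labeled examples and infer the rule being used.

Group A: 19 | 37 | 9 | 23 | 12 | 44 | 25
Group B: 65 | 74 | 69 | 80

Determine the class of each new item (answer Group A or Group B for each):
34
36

Group A, Group A

The distinguishing property — at most 44 — holds for all the 'Group A' cases and none of the 'Group B' cases.
34 → 34 ≤ 44 → Group A.
36 → 36 ≤ 44 → Group A.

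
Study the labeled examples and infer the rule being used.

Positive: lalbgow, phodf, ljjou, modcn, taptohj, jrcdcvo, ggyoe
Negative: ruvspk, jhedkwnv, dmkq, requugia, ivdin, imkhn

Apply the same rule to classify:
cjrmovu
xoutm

Positive, Positive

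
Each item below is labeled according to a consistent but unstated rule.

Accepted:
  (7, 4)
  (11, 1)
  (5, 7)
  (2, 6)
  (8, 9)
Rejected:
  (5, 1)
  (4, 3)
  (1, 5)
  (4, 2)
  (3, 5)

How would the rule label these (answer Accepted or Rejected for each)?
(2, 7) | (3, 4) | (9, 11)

The distinguishing property — max ≥ 6 — holds for all the 'Accepted' cases and none of the 'Rejected' cases.
(2, 7): max 7, passes → Accepted. (3, 4): max 4, doesn't qualify → Rejected. (9, 11): max 11, passes → Accepted.

Accepted, Rejected, Accepted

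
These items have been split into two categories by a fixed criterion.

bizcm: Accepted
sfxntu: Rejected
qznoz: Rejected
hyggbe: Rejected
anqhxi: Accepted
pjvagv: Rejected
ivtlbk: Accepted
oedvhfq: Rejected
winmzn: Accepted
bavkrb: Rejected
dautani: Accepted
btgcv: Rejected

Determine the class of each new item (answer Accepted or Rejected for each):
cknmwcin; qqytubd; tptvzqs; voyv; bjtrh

Accepted, Rejected, Rejected, Rejected, Rejected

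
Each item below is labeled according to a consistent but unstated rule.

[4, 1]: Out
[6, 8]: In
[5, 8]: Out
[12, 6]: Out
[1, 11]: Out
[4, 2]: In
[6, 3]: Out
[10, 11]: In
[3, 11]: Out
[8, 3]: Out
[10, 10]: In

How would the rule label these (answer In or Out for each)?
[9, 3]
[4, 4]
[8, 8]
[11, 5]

Out, In, In, Out

One predicate separates the groups cleanly: |first − second| ≤ 2.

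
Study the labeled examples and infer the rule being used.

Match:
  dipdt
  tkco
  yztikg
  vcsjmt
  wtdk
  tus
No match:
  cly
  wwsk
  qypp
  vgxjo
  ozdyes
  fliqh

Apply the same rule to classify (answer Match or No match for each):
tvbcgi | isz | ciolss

A rule that fits every label: contains 't' — true of each 'Match' example, false of each 'No match' one.

Match, No match, No match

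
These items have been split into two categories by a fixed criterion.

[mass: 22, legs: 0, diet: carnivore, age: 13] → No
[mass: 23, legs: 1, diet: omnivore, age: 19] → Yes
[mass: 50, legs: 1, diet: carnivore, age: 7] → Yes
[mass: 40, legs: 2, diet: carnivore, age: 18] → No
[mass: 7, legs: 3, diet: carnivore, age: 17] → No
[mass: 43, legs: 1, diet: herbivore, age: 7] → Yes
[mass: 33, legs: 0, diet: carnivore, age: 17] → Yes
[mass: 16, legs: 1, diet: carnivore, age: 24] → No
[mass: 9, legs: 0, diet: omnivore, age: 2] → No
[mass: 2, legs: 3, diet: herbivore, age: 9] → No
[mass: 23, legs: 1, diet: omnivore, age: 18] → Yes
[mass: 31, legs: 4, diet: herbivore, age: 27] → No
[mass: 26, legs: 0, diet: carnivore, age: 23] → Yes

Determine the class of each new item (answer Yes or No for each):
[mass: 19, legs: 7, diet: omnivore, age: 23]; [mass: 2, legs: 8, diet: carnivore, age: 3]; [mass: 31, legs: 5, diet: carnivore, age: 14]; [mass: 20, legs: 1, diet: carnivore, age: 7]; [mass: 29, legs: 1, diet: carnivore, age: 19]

The common property of the 'Yes' items is: legs ≤ 1 AND mass ≥ 23. No 'No' item has it.
[mass: 19, legs: 7, diet: omnivore, age: 23] → legs = 7, mass = 19 → No.
[mass: 2, legs: 8, diet: carnivore, age: 3] → legs = 8, mass = 2 → No.
[mass: 31, legs: 5, diet: carnivore, age: 14] → legs = 5, mass = 31 → No.
[mass: 20, legs: 1, diet: carnivore, age: 7] → legs = 1, mass = 20 → No.
[mass: 29, legs: 1, diet: carnivore, age: 19] → legs = 1, mass = 29 → Yes.

No, No, No, No, Yes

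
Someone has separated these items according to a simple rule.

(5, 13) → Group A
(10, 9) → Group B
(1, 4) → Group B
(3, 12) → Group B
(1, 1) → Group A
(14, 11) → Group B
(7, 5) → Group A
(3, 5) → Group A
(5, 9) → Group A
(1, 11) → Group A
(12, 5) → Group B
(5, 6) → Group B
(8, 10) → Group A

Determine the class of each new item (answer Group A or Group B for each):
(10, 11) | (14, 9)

Group B, Group B

'Group A' ⟺ sum is even.
(10, 11): Group B (10+11 = 21).
(14, 9): Group B (14+9 = 23).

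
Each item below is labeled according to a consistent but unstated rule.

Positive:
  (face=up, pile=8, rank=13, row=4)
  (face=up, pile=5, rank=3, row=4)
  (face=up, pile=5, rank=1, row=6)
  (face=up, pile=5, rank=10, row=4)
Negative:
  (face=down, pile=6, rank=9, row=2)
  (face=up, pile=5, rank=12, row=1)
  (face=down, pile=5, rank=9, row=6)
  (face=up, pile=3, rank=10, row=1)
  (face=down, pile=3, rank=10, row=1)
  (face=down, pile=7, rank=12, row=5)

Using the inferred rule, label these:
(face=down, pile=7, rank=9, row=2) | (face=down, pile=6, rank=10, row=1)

Negative, Negative

The rule appears to be: face is up AND row ≥ 2.
(face=down, pile=7, rank=9, row=2): face is down, row = 2, does not satisfy this → Negative. (face=down, pile=6, rank=10, row=1): face is down, row = 1, does not satisfy this → Negative.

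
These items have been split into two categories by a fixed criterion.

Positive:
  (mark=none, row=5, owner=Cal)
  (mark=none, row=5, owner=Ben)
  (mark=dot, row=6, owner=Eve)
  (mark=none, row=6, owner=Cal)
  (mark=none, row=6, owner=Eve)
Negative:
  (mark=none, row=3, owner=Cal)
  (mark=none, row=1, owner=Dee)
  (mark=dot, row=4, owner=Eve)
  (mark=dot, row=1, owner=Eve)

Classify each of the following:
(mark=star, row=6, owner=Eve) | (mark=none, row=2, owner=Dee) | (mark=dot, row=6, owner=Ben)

A rule that fits every label: row ≥ 5 — true of each 'Positive' example, false of each 'Negative' one.
(mark=star, row=6, owner=Eve): row = 6, checks out → Positive. (mark=none, row=2, owner=Dee): row = 2, fails the rule → Negative. (mark=dot, row=6, owner=Ben): row = 6, checks out → Positive.

Positive, Negative, Positive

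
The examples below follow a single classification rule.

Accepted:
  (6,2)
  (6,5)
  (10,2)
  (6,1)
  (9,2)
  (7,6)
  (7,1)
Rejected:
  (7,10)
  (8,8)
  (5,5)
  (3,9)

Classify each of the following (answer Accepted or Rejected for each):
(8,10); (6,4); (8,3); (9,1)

Rejected, Accepted, Accepted, Accepted

Checking candidate rules against both groups, what survives is: first > second.
(8,10): Rejected (8 < 10).
(6,4): Accepted (6 > 4).
(8,3): Accepted (8 > 3).
(9,1): Accepted (9 > 1).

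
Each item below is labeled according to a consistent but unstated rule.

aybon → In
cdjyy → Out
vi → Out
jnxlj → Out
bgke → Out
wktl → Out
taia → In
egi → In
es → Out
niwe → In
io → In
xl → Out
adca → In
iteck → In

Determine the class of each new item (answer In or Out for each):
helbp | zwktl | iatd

One predicate separates the groups cleanly: has ≥ 2 vowels.

Out, Out, In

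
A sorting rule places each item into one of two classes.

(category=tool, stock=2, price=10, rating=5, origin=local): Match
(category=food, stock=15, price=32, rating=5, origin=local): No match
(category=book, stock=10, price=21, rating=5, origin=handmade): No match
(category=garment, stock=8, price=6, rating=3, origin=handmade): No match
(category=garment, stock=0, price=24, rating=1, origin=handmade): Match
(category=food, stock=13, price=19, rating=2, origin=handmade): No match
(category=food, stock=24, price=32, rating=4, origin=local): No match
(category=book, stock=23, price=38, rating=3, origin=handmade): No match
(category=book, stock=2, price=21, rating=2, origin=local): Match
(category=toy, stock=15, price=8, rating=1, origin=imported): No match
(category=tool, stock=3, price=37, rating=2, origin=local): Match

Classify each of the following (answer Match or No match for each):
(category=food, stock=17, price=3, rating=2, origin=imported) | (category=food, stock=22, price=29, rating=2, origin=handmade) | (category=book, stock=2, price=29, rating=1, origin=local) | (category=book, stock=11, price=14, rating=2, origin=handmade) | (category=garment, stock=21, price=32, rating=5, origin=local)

The distinguishing property — stock ≤ 3 — holds for all the 'Match' cases and none of the 'No match' cases.

No match, No match, Match, No match, No match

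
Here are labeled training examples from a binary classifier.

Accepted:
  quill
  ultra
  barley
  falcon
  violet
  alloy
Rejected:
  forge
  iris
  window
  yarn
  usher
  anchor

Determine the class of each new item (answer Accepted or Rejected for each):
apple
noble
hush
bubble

A rule that fits every label: contains 'l' — true of each 'Accepted' example, false of each 'Rejected' one.
apple — has 'l', hence Accepted.
noble — has 'l', hence Accepted.
hush — no 'l', hence Rejected.
bubble — has 'l', hence Accepted.

Accepted, Accepted, Rejected, Accepted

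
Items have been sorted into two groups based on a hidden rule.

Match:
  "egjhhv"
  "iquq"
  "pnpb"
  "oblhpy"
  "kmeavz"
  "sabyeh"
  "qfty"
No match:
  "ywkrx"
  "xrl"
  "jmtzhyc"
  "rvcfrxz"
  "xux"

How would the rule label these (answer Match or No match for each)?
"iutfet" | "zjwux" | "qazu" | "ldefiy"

Match, No match, Match, Match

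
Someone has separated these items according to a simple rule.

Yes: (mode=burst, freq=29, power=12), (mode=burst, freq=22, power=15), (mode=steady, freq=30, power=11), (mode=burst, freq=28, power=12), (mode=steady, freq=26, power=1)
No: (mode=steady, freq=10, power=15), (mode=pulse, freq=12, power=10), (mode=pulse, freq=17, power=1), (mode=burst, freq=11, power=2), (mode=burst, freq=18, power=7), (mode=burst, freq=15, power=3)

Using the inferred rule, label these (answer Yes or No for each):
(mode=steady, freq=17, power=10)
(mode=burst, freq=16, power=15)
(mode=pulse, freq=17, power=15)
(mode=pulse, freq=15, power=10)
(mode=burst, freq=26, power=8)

The pattern is that an item is 'Yes' exactly when: freq ≥ 22.
(mode=steady, freq=17, power=10) — freq = 17, hence No.
(mode=burst, freq=16, power=15) — freq = 16, hence No.
(mode=pulse, freq=17, power=15) — freq = 17, hence No.
(mode=pulse, freq=15, power=10) — freq = 15, hence No.
(mode=burst, freq=26, power=8) — freq = 26, hence Yes.

No, No, No, No, Yes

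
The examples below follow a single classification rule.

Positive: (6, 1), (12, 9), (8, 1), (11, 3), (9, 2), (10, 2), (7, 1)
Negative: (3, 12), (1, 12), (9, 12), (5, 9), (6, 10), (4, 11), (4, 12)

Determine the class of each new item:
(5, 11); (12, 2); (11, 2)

Negative, Positive, Positive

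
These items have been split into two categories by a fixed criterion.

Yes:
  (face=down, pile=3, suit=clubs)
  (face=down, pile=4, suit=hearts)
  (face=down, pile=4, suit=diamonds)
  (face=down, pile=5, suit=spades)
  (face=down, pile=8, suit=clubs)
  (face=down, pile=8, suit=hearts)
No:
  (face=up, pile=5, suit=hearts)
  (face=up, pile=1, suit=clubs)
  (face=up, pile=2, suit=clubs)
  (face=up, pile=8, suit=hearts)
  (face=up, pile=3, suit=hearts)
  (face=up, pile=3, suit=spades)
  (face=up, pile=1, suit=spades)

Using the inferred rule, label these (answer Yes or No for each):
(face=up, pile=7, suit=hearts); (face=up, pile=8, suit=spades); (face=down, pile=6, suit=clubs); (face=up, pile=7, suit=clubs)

'Yes' ⟺ face is down.
(face=up, pile=7, suit=hearts): face is up, fails this test → No. (face=up, pile=8, suit=spades): face is up, fails this test → No. (face=down, pile=6, suit=clubs): face is down, passes → Yes. (face=up, pile=7, suit=clubs): face is up, fails this test → No.

No, No, Yes, No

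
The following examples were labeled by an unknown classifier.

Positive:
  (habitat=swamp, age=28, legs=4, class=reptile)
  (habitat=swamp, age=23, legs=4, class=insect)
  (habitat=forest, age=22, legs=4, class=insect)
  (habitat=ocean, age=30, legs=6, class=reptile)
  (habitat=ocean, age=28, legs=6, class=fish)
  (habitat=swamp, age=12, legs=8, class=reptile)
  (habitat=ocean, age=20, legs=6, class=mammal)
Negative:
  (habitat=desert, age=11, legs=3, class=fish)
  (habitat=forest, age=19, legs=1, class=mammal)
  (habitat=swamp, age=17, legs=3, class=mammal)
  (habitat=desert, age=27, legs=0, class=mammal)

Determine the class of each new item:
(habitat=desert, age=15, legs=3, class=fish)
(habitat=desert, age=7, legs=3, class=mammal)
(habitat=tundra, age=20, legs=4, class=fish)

The pattern is that an item is 'Positive' exactly when: legs ≥ 4.
(habitat=desert, age=15, legs=3, class=fish) → legs = 3 → Negative. (habitat=desert, age=7, legs=3, class=mammal) → legs = 3 → Negative. (habitat=tundra, age=20, legs=4, class=fish) → legs = 4 → Positive.

Negative, Negative, Positive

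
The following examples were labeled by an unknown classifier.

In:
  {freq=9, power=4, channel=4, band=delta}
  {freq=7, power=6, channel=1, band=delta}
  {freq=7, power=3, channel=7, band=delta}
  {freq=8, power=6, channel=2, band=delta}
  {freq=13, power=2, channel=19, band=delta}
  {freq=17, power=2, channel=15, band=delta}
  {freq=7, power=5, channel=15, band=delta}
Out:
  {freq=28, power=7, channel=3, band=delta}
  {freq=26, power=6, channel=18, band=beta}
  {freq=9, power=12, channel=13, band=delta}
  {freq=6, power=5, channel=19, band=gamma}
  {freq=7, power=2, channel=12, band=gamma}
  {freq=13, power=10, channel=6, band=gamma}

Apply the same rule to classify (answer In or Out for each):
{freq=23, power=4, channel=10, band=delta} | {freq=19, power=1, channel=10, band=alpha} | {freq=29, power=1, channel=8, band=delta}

The common property of the 'In' items is: band is delta AND power ≤ 6. No 'Out' item has it.
{freq=23, power=4, channel=10, band=delta} — band is delta, power = 4, hence In. {freq=19, power=1, channel=10, band=alpha} — band is alpha, power = 1, hence Out. {freq=29, power=1, channel=8, band=delta} — band is delta, power = 1, hence In.

In, Out, In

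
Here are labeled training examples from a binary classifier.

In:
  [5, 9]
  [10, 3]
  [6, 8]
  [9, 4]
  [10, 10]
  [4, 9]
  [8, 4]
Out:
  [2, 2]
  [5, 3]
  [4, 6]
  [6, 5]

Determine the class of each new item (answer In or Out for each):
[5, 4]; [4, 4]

Out, Out

Every 'In' example satisfies: sum ≥ 12. None of the 'Out' examples do.
[5, 4]: Out (5+4 = 9).
[4, 4]: Out (4+4 = 8).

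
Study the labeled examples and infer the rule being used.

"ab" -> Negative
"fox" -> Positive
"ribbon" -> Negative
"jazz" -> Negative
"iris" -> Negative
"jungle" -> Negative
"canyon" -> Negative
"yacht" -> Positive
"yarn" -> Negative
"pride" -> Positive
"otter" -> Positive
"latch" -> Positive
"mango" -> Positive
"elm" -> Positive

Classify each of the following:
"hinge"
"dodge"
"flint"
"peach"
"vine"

Comparing the two groups points to one rule — odd length.

Positive, Positive, Positive, Positive, Negative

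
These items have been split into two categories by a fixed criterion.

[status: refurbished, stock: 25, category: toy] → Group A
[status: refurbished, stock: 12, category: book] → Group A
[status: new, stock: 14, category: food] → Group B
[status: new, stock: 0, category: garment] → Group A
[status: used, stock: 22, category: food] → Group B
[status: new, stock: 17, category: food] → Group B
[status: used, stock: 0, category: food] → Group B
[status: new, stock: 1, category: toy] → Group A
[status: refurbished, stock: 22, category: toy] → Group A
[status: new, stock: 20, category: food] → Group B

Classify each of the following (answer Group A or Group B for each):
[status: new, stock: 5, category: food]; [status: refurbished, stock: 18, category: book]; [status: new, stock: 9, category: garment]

Group B, Group A, Group A

Comparing the two groups points to one rule — category is not food.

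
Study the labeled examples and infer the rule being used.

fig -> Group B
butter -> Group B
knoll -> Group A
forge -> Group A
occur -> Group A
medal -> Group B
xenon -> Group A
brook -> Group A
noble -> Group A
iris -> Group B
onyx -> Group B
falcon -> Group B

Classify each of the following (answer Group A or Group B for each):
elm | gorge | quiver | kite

Group B, Group A, Group B, Group B

The distinguishing property — odd length AND contains 'o' — holds for all the 'Group A' cases and none of the 'Group B' cases.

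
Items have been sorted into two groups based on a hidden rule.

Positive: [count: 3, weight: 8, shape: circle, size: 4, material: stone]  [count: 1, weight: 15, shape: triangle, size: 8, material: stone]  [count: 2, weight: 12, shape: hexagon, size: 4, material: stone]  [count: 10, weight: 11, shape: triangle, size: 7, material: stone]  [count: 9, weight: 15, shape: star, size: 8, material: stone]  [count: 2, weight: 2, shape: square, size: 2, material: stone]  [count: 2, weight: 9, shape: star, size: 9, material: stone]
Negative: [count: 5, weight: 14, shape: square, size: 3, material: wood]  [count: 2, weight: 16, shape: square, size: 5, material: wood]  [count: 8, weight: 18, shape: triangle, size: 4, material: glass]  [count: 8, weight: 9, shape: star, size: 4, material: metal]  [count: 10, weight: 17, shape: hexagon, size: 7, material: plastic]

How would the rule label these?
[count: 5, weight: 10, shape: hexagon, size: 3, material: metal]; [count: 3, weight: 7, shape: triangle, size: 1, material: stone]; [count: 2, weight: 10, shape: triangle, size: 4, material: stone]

Negative, Positive, Positive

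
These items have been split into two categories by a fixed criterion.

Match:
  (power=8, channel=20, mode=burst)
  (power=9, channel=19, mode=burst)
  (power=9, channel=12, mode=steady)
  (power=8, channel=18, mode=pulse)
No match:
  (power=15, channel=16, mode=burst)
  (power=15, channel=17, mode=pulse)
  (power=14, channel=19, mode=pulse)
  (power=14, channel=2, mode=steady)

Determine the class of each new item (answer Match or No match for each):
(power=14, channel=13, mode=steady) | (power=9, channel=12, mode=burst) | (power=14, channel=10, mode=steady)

No match, Match, No match

The distinguishing property — power ≤ 9 — holds for all the 'Match' cases and none of the 'No match' cases.
(power=14, channel=13, mode=steady): power = 14 — does not fit, so No match. (power=9, channel=12, mode=burst): power = 9 — fits, so Match. (power=14, channel=10, mode=steady): power = 14 — does not fit, so No match.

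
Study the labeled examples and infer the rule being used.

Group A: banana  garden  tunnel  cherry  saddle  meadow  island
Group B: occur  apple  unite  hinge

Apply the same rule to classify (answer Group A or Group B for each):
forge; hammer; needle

Group B, Group A, Group A

The distinguishing property — even length — holds for all the 'Group A' cases and none of the 'Group B' cases.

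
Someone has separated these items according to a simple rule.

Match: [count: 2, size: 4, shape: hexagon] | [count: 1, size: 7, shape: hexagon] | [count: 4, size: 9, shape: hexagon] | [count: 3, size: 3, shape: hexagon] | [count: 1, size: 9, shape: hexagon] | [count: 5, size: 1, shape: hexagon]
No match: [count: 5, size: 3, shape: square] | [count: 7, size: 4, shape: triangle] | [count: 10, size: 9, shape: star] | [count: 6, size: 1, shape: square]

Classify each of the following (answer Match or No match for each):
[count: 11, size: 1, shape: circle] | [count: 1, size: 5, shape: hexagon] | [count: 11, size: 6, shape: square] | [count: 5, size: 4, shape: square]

No match, Match, No match, No match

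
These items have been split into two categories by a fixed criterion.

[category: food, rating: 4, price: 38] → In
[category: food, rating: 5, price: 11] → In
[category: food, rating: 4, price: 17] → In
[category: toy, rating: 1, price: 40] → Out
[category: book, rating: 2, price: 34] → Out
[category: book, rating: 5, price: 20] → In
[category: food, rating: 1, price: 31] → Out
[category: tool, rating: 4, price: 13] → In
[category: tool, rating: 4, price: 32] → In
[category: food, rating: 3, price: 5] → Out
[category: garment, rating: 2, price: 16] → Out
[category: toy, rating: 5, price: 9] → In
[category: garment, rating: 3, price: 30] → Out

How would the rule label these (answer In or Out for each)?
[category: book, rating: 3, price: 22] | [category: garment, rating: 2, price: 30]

Out, Out

Rule: rating ≥ 4. This holds for each 'In' example and fails for each 'Out' one.
[category: book, rating: 3, price: 22]: rating = 3 — fails the rule, so Out.
[category: garment, rating: 2, price: 30]: rating = 2 — fails the rule, so Out.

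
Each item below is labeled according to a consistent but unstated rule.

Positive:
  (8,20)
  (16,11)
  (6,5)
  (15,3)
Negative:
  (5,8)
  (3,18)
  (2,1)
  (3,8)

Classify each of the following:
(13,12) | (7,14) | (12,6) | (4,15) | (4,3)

All 'Positive' examples share one property — first ≥ 6 — and every 'Negative' example lacks it.
(13,12): Positive (first 13).
(7,14): Positive (first 7).
(12,6): Positive (first 12).
(4,15): Negative (first 4).
(4,3): Negative (first 4).

Positive, Positive, Positive, Negative, Negative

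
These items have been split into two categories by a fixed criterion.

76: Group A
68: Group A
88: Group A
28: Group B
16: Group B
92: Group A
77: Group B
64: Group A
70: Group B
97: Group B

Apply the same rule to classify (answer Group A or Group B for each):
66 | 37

Group B, Group B

The simplest hypothesis consistent with all the labels is: multiple of 4 AND at least 64.
66: 66 = 4·16 + 2, 66 ≥ 64 — lacks this property, so Group B.
37: 37 = 4·9 + 1, 37 < 64 — lacks this property, so Group B.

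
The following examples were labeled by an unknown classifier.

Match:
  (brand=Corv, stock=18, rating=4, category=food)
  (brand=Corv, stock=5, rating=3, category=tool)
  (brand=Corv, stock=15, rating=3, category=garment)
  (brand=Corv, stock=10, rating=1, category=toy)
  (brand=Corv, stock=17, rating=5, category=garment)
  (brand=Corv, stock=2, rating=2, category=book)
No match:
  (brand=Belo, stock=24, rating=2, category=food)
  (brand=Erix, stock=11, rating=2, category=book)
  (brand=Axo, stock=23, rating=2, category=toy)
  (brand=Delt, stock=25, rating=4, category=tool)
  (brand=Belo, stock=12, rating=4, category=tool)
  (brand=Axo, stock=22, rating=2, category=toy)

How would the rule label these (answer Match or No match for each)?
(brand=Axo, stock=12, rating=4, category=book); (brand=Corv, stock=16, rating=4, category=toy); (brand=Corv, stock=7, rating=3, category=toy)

All 'Match' examples share one property — brand is Corv — and every 'No match' example lacks it.

No match, Match, Match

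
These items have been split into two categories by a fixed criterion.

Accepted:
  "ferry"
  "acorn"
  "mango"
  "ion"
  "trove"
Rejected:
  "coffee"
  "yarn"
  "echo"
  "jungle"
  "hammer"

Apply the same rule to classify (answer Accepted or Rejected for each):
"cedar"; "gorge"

Accepted, Accepted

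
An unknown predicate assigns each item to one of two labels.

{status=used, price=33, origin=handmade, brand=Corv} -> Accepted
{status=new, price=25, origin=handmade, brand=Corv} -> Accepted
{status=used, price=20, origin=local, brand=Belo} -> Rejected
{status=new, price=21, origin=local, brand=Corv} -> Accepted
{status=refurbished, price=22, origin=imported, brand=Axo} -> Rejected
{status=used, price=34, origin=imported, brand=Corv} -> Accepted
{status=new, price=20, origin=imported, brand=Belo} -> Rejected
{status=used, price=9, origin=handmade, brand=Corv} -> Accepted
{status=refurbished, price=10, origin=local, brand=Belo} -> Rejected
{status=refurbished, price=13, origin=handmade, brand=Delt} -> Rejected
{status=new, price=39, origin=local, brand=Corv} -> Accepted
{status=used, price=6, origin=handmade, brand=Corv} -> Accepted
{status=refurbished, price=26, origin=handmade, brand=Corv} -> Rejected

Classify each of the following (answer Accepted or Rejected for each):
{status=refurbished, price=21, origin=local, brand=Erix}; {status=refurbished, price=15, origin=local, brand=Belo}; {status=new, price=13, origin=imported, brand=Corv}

Rejected, Rejected, Accepted

All 'Accepted' examples share one property — brand is Corv AND price ≠ 26 — and every 'Rejected' example lacks it.
Rejected: {status=refurbished, price=21, origin=local, brand=Erix}, since brand is Erix, price = 21.
Rejected: {status=refurbished, price=15, origin=local, brand=Belo}, since brand is Belo, price = 15.
Accepted: {status=new, price=13, origin=imported, brand=Corv}, since brand is Corv, price = 13.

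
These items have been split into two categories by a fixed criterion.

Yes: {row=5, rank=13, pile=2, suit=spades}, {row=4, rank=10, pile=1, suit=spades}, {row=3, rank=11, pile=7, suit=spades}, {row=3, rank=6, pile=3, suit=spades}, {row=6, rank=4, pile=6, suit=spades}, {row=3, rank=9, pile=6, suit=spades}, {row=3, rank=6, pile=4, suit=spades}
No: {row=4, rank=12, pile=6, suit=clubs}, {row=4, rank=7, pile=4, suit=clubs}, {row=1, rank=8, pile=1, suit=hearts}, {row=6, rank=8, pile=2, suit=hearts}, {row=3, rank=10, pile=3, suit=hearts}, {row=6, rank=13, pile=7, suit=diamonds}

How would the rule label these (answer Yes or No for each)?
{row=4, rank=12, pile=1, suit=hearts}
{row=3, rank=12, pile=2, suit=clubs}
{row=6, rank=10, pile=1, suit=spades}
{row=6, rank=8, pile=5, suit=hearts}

Looking at the examples, the only property every 'Yes' case has and every 'No' case lacks is: suit is spades.

No, No, Yes, No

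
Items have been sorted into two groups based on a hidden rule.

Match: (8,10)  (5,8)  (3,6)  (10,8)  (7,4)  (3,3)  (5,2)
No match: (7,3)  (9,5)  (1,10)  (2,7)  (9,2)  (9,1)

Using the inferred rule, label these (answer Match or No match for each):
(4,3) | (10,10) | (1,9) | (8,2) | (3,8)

One predicate separates the groups cleanly: |first − second| ≤ 3.

Match, Match, No match, No match, No match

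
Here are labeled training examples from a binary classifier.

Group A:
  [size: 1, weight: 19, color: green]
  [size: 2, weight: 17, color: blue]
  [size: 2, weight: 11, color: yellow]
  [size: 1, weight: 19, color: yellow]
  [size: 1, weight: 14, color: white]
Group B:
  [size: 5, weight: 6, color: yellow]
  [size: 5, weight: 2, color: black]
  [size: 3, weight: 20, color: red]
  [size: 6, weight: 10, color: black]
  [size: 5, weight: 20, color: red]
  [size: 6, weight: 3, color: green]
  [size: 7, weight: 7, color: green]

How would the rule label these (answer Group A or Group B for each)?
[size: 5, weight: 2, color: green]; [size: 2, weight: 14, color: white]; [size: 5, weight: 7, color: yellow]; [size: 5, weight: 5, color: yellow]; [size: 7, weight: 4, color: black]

Group B, Group A, Group B, Group B, Group B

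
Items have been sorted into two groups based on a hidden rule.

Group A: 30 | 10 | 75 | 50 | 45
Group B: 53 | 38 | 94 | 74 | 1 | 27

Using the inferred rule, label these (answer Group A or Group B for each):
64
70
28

Group B, Group A, Group B

One predicate separates the groups cleanly: multiple of 5.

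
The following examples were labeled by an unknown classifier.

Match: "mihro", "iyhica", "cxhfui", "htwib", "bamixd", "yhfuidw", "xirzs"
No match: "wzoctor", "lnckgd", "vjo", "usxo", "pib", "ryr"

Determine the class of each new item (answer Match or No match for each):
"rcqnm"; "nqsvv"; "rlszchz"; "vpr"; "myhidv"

No match, No match, No match, No match, Match

'Match' ⟺ length ≥ 4 AND contains 'i'.
"rcqnm": length 5, no 'i', fails this test → No match.
"nqsvv": length 5, no 'i', fails this test → No match.
"rlszchz": length 7, no 'i', fails this test → No match.
"vpr": length 3, no 'i', fails this test → No match.
"myhidv": length 6, has 'i', satisfies this → Match.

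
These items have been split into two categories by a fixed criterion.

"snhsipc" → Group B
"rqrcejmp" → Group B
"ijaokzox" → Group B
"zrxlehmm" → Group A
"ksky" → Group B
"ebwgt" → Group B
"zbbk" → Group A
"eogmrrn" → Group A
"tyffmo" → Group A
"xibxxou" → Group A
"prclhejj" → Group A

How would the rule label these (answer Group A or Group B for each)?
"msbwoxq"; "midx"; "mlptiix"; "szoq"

Rule: has a double letter. This holds for each 'Group A' example and fails for each 'Group B' one.
"msbwoxq" — no doubled letter, hence Group B.
"midx" — no doubled letter, hence Group B.
"mlptiix" — 'ii' doubled, hence Group A.
"szoq" — no doubled letter, hence Group B.

Group B, Group B, Group A, Group B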